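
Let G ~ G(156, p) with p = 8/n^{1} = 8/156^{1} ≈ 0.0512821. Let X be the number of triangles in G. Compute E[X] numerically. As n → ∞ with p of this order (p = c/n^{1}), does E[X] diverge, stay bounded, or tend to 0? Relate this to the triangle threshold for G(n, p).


Number of potential triangles: C(156, 3) = 620620.
Each occurs with probability p³ ≈ (0.0512821)³ ≈ 1.34864040e-04.
By linearity: E[X] = C(156, 3)·p³ ≈ 620620 · 1.34864040e-04 ≈ 83.699321.
Here α = 1, so p = 8/n is exactly at the triangle threshold p ~ 1/n. Asymptotically E[X] → c³/6 = 8³/6 = 256/3 ≈ 85.333333, a bounded constant. In this regime the triangle count is asymptotically Poisson(c³/6).

E[X] ≈ 83.699321; in regime p = Θ(1/n^{1}) E[X] stays bounded (at the triangle threshold p ~ 1/n).


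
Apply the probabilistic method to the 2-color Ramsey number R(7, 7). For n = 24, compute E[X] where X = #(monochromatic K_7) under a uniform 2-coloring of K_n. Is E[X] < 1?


E[X] = C(24, 7) · 2^{1 − 21} = 346104 · 2^{−20} = 346104/1048576.
As a reduced fraction: E[X] = 43263/131072 ≈ 0.33007.
Is E[X] < 1? YES.
Since E[X] < 1, there exists a 2-coloring of K_{24} with no monochromatic K_7; hence R(7, 7) > 24.

E[X] = 43263/131072 ≈ 0.33007; E[X] < 1, so R(7, 7) > 24.


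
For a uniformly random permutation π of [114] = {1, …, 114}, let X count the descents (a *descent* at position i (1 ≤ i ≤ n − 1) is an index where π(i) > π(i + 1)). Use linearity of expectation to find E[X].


Write X = Σ X_I over i = 1, …, 113, with X_I the indicator of one descent.
There are 113 indicators.
For each fixed i, the pair (π(i), π(i+1)) is a uniformly random ordered pair of distinct values from {1, …, 114}; by symmetry P[π(i) > π(i+1)] = 1/2.
By linearity: E[X] = 113 · (1/2) = (114 − 1) · (1/2) = 113/2 ≈ 56.500.

E[X] = 113/2 = 56.500.


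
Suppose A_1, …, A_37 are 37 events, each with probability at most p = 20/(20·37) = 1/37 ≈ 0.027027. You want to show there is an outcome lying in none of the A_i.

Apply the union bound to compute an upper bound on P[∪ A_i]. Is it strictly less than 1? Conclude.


Union bound: P[∪_{i=1}^{37} A_i] ≤ Σ_i P[A_i] ≤ 37·p = 37·(1/37) = 1.
Numerically: 1 ≈ 1.000000.
Is 1 < 1? NO.
Since the bound 1 is ≥ 1, the union bound is uninformative here; it does NOT by itself certify existence.

37·p = 1 ≈ 1.000000; existence NOT certified by the union bound.


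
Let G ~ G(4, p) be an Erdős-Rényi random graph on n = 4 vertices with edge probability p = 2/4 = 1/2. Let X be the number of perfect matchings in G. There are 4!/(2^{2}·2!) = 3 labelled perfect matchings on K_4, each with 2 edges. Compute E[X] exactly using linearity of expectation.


K_4 has 4!/(2^{2}·2!) = 3 labelled perfect matchings.
For each such perfect matching H, let X_H = 1 if all 2 edges of H are present in G. Then P[X_H = 1] = p^{2} = (1/2)^{2} = 1/4.
By linearity of expectation: E[X] = Σ_H E[X_H] = 3 · p^{2} = 3 · 1/4 = 3/4.
Numerically: E[X] ≈ 0.75.

E[X] = 3 · (1/2)^{2} = 3/4 ≈ 0.75.


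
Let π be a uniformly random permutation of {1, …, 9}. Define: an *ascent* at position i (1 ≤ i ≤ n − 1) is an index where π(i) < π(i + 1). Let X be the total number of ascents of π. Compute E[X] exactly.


Write X = Σ X_I over i = 1, …, 8, with X_I the indicator of one ascent.
There are 8 indicators.
For each fixed i, the pair (π(i), π(i+1)) is a uniformly random ordered pair of distinct values from {1, …, 9}; by symmetry P[π(i) < π(i+1)] = 1/2.
By linearity: E[X] = 8 · (1/2) = (9 − 1) · (1/2) = 4 ≈ 4.000000.

E[X] = 4 = 4.000000.


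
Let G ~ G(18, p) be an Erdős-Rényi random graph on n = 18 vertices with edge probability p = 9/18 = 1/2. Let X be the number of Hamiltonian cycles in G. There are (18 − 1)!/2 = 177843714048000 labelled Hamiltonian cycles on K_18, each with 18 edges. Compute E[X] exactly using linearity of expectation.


K_18 has (18 − 1)!/2 = 177843714048000 labelled Hamiltonian cycles.
For each such Hamiltonian cycle H, let X_H = 1 if all 18 edges of H are present in G. Then P[X_H = 1] = p^{18} = (1/2)^{18} = 1/262144.
By linearity: E[X] = Σ_H E[X_H] = 177843714048000 · p^{18} = 177843714048000 · 1/262144 = 10854718875/16.
Numerically: E[X] ≈ 6.7842e+08.

E[X] = 177843714048000 · (1/2)^{18} = 10854718875/16 ≈ 6.7842e+08.


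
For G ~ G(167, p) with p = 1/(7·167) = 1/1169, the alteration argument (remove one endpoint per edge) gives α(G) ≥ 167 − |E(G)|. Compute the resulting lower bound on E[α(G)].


E[|E(G)|] = C(167, 2)·p = 13861 · (1/1169) = 83/7.
E[α(G)] ≥ n − E[|E(G)|] = 167 − 83/7 = 1086/7.
Numerically: ≈ 155.14286.
(This is only a lower bound; the true E[α(G)] may be larger.)

E[α(G)] ≥ 1086/7 ≈ 155.14286.


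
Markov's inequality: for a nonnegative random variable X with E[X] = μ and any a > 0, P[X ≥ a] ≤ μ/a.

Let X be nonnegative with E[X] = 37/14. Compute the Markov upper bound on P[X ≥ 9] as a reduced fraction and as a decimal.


μ = E[X] = 37/14, a = 9.
Markov: P[X ≥ 9] ≤ μ/a = (37/14)/9 = 37/126.
Numerically: ≈ 0.293651.
(Since a = 9 > μ = 2.642857, the bound 37/126 is < 1 and informative.)

P[X ≥ 9] ≤ 37/126 ≈ 0.293651.


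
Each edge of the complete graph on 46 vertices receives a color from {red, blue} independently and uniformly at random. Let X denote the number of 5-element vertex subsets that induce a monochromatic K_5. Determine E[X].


Let X = Σ_S X_S over the C(46, 5) = 1370754 subsets S of size 5, where X_S = 1 if the K_5 on S is monochromatic.
For a fixed S, the K_5 on S has C(5, 2) = 10 edges. P[all 10 edges red] = (1/2)^10, and likewise for blue, so P[monochromatic] = 2·(1/2)^10 = 2^{1 − 10} = 1/512.
Summing: E[X] = C(46, 5) · 2^{1 − 10} = 1370754 · 1/512 = 685377/256.
Numerically: E[X] ≈ 2677.25391.

E[X] = C(46,5)·2^(1−C(5,2)) = 685377/256 ≈ 2677.25391.


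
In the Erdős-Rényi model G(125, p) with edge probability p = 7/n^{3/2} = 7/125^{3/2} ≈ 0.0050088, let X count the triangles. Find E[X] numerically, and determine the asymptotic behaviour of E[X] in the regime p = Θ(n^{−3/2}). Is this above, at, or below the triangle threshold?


Number of potential triangles: C(125, 3) = 317750.
Each occurs with probability p³ ≈ (0.0050088)³ ≈ 1.2566058e-07.
By linearity: E[X] = C(125, 3)·p³ ≈ 317750 · 1.2566058e-07 ≈ 0.03993.
Since α = 3/2 > 1, p = c/n^{3/2} = o(1/n) is below the triangle threshold p ~ 1/n. Asymptotically E[X] ~ (c³/6)·n^{3(1−α)} = (7³/6)·n^{-1.5} → 0, so by Markov's inequality G has no triangles w.h.p.

E[X] ≈ 0.03993; in regime p = Θ(1/n^{3/2}) E[X] tends to 0 (below the triangle threshold p ~ 1/n).


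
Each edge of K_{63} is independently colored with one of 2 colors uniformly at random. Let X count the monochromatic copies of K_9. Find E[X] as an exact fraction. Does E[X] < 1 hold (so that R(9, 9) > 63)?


E[X] = C(63, 9) · 2^{1 − 36} = 23667689815 · 2^{−35} = 23667689815/34359738368.
As a reduced fraction: E[X] = 23667689815/34359738368 ≈ 0.68882.
Is E[X] < 1? YES.
Since E[X] < 1, there exists a 2-coloring of K_{63} with no monochromatic K_9; hence R(9, 9) > 63.

E[X] = 23667689815/34359738368 ≈ 0.68882; E[X] < 1, so R(9, 9) > 63.


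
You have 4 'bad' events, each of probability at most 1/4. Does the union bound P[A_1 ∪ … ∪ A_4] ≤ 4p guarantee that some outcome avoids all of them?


Union bound: P[∪_{i=1}^{4} A_i] ≤ Σ_i P[A_i] ≤ 4·p = 4·(1/4) = 1.
Numerically: 1 ≈ 1.0000.
Is 1 < 1? NO.
Since the bound 1 is ≥ 1, the union bound is uninformative here; it does NOT by itself certify existence.

4·p = 1 ≈ 1.0000; existence NOT certified by the union bound.


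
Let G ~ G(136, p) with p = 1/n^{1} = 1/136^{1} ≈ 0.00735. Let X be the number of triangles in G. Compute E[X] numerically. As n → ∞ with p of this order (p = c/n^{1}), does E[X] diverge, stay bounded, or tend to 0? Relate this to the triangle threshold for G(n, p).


Number of potential triangles: C(136, 3) = 410040.
Each occurs with probability p³ ≈ (0.00735)³ ≈ 3.97542e-07.
By linearity: E[X] = C(136, 3)·p³ ≈ 410040 · 3.97542e-07 ≈ 0.163.
Here α = 1, so p = 1/n is exactly at the triangle threshold p ~ 1/n. Asymptotically E[X] → c³/6 = 1³/6 = 1/6 ≈ 0.167, a bounded constant. In this regime the triangle count is asymptotically Poisson(c³/6).

E[X] ≈ 0.163; in regime p = Θ(1/n^{1}) E[X] stays bounded (at the triangle threshold p ~ 1/n).


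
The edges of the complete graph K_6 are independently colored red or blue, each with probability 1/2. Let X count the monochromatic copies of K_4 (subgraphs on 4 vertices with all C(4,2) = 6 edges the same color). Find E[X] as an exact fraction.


Let X = Σ_S X_S over the C(6, 4) = 15 subsets S of size 4, where X_S = 1 if the K_4 on S is monochromatic.
For a fixed S, the K_4 on S has C(4, 2) = 6 edges. P[all 6 edges red] = (1/2)^6, and likewise for blue, so P[monochromatic] = 2·(1/2)^6 = 2^{1 − 6} = 1/32.
Summing: E[X] = C(6, 4) · 2^{1 − 6} = 15 · 1/32 = 15/32.
Numerically: E[X] ≈ 0.4688.

E[X] = C(6,4)·2^(1−C(4,2)) = 15/32 ≈ 0.4688.


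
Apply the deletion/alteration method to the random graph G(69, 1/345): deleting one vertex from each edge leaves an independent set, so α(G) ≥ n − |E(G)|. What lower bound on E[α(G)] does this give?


E[|E(G)|] = C(69, 2)·p = 2346 · (1/345) = 34/5.
E[α(G)] ≥ n − E[|E(G)|] = 69 − 34/5 = 311/5.
Numerically: ≈ 62.20000.
(This is only a lower bound; the true E[α(G)] may be larger.)

E[α(G)] ≥ 311/5 ≈ 62.20000.


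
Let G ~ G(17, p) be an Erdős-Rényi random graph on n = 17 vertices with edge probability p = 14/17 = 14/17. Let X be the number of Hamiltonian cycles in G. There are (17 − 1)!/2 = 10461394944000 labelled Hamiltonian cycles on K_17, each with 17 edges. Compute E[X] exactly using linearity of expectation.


K_17 has (17 − 1)!/2 = 10461394944000 labelled Hamiltonian cycles.
For each such Hamiltonian cycle H, let X_H = 1 if all 17 edges of H are present in G. Then P[X_H = 1] = p^{17} = (14/17)^{17} = 30491346729331195904/827240261886336764177.
By linearity: E[X] = Σ_H E[X_H] = 10461394944000 · p^{17} = 10461394944000 · 30491346729331195904/827240261886336764177 = 318982020509976309331579109376000/827240261886336764177.
Numerically: E[X] ≈ 3.856e+11.

E[X] = 10461394944000 · (14/17)^{17} = 318982020509976309331579109376000/827240261886336764177 ≈ 3.856e+11.


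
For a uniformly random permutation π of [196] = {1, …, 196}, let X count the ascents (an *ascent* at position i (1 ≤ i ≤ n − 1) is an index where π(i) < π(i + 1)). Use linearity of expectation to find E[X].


Write X = Σ X_I over i = 1, …, 195, with X_I the indicator of one ascent.
There are 195 indicators.
For each fixed i, the pair (π(i), π(i+1)) is a uniformly random ordered pair of distinct values from {1, …, 196}; by symmetry P[π(i) < π(i+1)] = 1/2.
By linearity: E[X] = 195 · (1/2) = (196 − 1) · (1/2) = 195/2 ≈ 97.50000.

E[X] = 195/2 = 97.50000.


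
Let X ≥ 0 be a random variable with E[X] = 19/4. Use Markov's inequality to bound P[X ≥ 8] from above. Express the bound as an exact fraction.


μ = E[X] = 19/4, a = 8.
Markov: P[X ≥ 8] ≤ μ/a = (19/4)/8 = 19/32.
Numerically: ≈ 0.594.
(Since a = 8 > μ = 4.750, the bound 19/32 is < 1 and informative.)

P[X ≥ 8] ≤ 19/32 ≈ 0.594.


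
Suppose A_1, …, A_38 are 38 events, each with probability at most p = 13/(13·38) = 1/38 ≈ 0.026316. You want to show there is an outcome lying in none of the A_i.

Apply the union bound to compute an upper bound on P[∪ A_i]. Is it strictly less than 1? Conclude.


Union bound: P[∪_{i=1}^{38} A_i] ≤ Σ_i P[A_i] ≤ 38·p = 38·(1/38) = 1.
Numerically: 1 ≈ 1.000000.
Is 1 < 1? NO.
Since the bound 1 is ≥ 1, the union bound is uninformative here; it does NOT by itself certify existence.

38·p = 1 ≈ 1.000000; existence NOT certified by the union bound.


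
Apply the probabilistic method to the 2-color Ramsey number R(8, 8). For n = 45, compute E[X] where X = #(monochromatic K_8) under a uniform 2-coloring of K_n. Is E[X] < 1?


E[X] = C(45, 8) · 2^{1 − 28} = 215553195 · 2^{−27} = 215553195/134217728.
As a reduced fraction: E[X] = 215553195/134217728 ≈ 1.6060.
Is E[X] < 1? NO.
Since E[X] ≥ 1, the first-moment bound is inconclusive at n = 45; it does NOT by itself certify R(8, 8) > 45.

E[X] = 215553195/134217728 ≈ 1.6060; E[X] ≥ 1; first-moment method inconclusive here.


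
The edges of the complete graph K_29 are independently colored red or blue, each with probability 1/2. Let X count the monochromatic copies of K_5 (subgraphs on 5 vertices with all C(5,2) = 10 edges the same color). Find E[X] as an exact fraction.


Let X = Σ_S X_S over the C(29, 5) = 118755 subsets S of size 5, where X_S = 1 if the K_5 on S is monochromatic.
For a fixed S, the K_5 on S has C(5, 2) = 10 edges. P[all 10 edges red] = (1/2)^10, and likewise for blue, so P[monochromatic] = 2·(1/2)^10 = 2^{1 − 10} = 1/512.
Summing: E[X] = C(29, 5) · 2^{1 − 10} = 118755 · 1/512 = 118755/512.
Numerically: E[X] ≈ 231.943.

E[X] = C(29,5)·2^(1−C(5,2)) = 118755/512 ≈ 231.943.


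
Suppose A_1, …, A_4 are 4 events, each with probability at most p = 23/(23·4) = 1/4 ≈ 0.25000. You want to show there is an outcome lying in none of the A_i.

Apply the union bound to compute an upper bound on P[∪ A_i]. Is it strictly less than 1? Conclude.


Union bound: P[∪_{i=1}^{4} A_i] ≤ Σ_i P[A_i] ≤ 4·p = 4·(1/4) = 1.
Numerically: 1 ≈ 1.00000.
Is 1 < 1? NO.
Since the bound 1 is ≥ 1, the union bound is uninformative here; it does NOT by itself certify existence.

4·p = 1 ≈ 1.00000; existence NOT certified by the union bound.


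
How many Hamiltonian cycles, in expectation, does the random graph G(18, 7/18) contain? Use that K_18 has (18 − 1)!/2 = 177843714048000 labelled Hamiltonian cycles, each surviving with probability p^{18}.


K_18 has (18 − 1)!/2 = 177843714048000 labelled Hamiltonian cycles.
For each such Hamiltonian cycle H, let X_H = 1 if all 18 edges of H are present in G. Then P[X_H = 1] = p^{18} = (7/18)^{18} = 1628413597910449/39346408075296537575424.
By linearity of expectation: E[X] = Σ_H E[X_H] = 177843714048000 · p^{18} = 177843714048000 · 1628413597910449/39346408075296537575424 = 24246874921186846803875/3294258113514384.
Numerically: E[X] ≈ 7.36e+06.

E[X] = 177843714048000 · (7/18)^{18} = 24246874921186846803875/3294258113514384 ≈ 7.36e+06.


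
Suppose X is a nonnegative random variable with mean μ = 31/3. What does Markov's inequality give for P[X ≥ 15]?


μ = E[X] = 31/3, a = 15.
Markov: P[X ≥ 15] ≤ μ/a = (31/3)/15 = 31/45.
Numerically: ≈ 0.689.
(Since a = 15 > μ = 10.333, the bound 31/45 is < 1 and informative.)

P[X ≥ 15] ≤ 31/45 ≈ 0.689.


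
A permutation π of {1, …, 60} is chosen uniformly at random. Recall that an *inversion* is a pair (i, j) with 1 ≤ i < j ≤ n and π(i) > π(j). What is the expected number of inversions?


Write X = Σ X_I over the C(60, 2) = 1770 pairs i < j, with X_I the indicator of one inversion.
There are 1770 indicators.
For each fixed pair i < j, the values π(i) and π(j) are two distinct elements of {1, …, 60} in uniformly random order; by symmetry P[π(i) > π(j)] = 1/2.
By linearity: E[X] = 1770 · (1/2) = C(60, 2) · (1/2) = 1770/2 = 885 ≈ 885.0000.

E[X] = 885 = 885.0000.


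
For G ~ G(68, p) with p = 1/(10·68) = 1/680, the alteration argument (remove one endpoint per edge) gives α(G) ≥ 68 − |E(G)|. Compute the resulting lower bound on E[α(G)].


E[|E(G)|] = C(68, 2)·p = 2278 · (1/680) = 67/20.
E[α(G)] ≥ n − E[|E(G)|] = 68 − 67/20 = 1293/20.
Numerically: ≈ 64.650.
(This is only a lower bound; the true E[α(G)] may be larger.)

E[α(G)] ≥ 1293/20 ≈ 64.650.


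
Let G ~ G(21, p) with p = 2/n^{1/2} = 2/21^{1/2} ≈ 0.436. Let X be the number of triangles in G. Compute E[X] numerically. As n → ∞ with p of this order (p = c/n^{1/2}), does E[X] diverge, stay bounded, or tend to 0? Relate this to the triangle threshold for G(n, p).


Number of potential triangles: C(21, 3) = 1330.
Each occurs with probability p³ ≈ (0.436)³ ≈ 8.31306e-02.
By linearity: E[X] = C(21, 3)·p³ ≈ 1330 · 8.31306e-02 ≈ 110.564.
Since α = 1/2 < 1, p = c/n^{1/2} ≫ 1/n is above the triangle threshold p ~ 1/n. Asymptotically E[X] ~ (c³/6)·n^{3(1−α)} = (2³/6)·n^{1.5} → ∞; triangles are abundant w.h.p.

E[X] ≈ 110.564; in regime p = Θ(1/n^{1/2}) E[X] diverges (above the triangle threshold p ~ 1/n).


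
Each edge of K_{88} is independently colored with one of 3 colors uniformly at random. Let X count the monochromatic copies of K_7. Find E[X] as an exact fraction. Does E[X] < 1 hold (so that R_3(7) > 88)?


E[X] = C(88, 7) · 3^{1 − 21} = 6348337336 · 3^{−20} = 6348337336/3486784401.
As a reduced fraction: E[X] = 6348337336/3486784401 ≈ 1.820685.
Is E[X] < 1? NO.
Since E[X] ≥ 1, the first-moment bound is inconclusive at n = 88; it does NOT by itself certify R_3(7) > 88.

E[X] = 6348337336/3486784401 ≈ 1.820685; E[X] ≥ 1; first-moment method inconclusive here.


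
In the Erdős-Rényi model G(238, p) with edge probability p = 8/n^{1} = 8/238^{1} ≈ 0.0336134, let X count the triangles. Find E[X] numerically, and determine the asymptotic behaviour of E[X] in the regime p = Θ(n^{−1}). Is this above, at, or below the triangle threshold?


Number of potential triangles: C(238, 3) = 2218636.
Each occurs with probability p³ ≈ (0.0336134)³ ≈ 3.79786121e-05.
By linearity: E[X] = C(238, 3)·p³ ≈ 2218636 · 3.79786121e-05 ≈ 84.260716.
Here α = 1, so p = 8/n is exactly at the triangle threshold p ~ 1/n. Asymptotically E[X] → c³/6 = 8³/6 = 256/3 ≈ 85.333333, a bounded constant. In this regime the triangle count is asymptotically Poisson(c³/6).

E[X] ≈ 84.260716; in regime p = Θ(1/n^{1}) E[X] stays bounded (at the triangle threshold p ~ 1/n).


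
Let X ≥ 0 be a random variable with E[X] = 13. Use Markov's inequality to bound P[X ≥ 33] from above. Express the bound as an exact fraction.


μ = E[X] = 13, a = 33.
Markov: P[X ≥ 33] ≤ μ/a = (13)/33 = 13/33.
Numerically: ≈ 0.39394.
(Since a = 33 > μ = 13.00000, the bound 13/33 is < 1 and informative.)

P[X ≥ 33] ≤ 13/33 ≈ 0.39394.


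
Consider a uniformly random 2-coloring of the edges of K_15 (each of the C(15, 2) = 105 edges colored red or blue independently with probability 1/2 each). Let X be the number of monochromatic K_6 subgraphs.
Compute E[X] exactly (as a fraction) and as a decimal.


Let X = Σ_S X_S over the C(15, 6) = 5005 subsets S of size 6, where X_S = 1 if the K_6 on S is monochromatic.
For a fixed S, the K_6 on S has C(6, 2) = 15 edges. P[all 15 edges red] = (1/2)^15, and likewise for blue, so P[monochromatic] = 2·(1/2)^15 = 2^{1 − 15} = 1/16384.
By linearity: E[X] = C(15, 6) · 2^{1 − 15} = 5005 · 1/16384 = 5005/16384.
Numerically: E[X] ≈ 0.3055.

E[X] = C(15,6)·2^(1−C(6,2)) = 5005/16384 ≈ 0.3055.


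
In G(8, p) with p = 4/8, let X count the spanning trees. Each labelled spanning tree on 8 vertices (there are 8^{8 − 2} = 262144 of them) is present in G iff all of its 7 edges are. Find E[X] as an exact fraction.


K_8 has 8^{8 − 2} = 262144 labelled spanning trees.
For each such spanning tree H, let X_H = 1 if all 7 edges of H are present in G. Then P[X_H = 1] = p^{7} = (1/2)^{7} = 1/128.
By linearity of expectation: E[X] = Σ_H E[X_H] = 262144 · p^{7} = 262144 · 1/128 = 2048.
Numerically: E[X] ≈ 2.05e+03.

E[X] = 262144 · (1/2)^{7} = 2048 ≈ 2.05e+03.


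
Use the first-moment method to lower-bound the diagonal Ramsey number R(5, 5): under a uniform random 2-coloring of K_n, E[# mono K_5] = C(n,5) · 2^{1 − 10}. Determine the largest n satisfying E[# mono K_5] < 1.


We need C(n, 5) · 2^{1 − 10} < 1, i.e. C(n, 5) < 2^{10 − 1} = 512.
Check values of n near the boundary:
  n = 6: C(6, 5) = 6; 6 < 512? YES
  n = 7: C(7, 5) = 21; 21 < 512? YES
  n = 8: C(8, 5) = 56; 56 < 512? YES
  n = 9: C(9, 5) = 126; 126 < 512? YES
  n = 10: C(10, 5) = 252; 252 < 512? YES
  n = 11: C(11, 5) = 462; 462 < 512? YES
  n = 12: C(12, 5) = 792; 792 < 512? NO
The largest n with C(n, 5) < 512 is n = 11 (where E[X] = 231/256 ≈ 0.9023). Hence R(5, 5) > 11, i.e. R(5, 5) ≥ 12.

Largest n = 11; hence R(5, 5) > 11.


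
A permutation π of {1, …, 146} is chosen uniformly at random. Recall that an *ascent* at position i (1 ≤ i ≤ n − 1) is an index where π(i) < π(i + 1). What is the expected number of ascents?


Write X = Σ X_I over i = 1, …, 145, with X_I the indicator of one ascent.
There are 145 indicators.
For each fixed i, the pair (π(i), π(i+1)) is a uniformly random ordered pair of distinct values from {1, …, 146}; by symmetry P[π(i) < π(i+1)] = 1/2.
By linearity: E[X] = 145 · (1/2) = (146 − 1) · (1/2) = 145/2 ≈ 72.50000.

E[X] = 145/2 = 72.50000.


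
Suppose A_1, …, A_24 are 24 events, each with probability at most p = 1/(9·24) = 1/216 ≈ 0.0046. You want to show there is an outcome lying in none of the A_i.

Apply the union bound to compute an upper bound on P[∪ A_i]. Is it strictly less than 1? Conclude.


Union bound: P[∪_{i=1}^{24} A_i] ≤ Σ_i P[A_i] ≤ 24·p = 24·(1/216) = 1/9.
Numerically: 1/9 ≈ 0.1111.
Is 1/9 < 1? YES.
Since P[∪ A_i] ≤ 1/9 < 1, the complement has P[∩ A_i^c] ≥ 1 − 1/9 = 8/9 > 0, so some outcome avoids every A_i.

24·p = 1/9 ≈ 0.1111; existence CERTIFIED by the union bound.


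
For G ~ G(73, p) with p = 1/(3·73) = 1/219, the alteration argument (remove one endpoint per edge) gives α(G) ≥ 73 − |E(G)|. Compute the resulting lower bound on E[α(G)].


E[|E(G)|] = C(73, 2)·p = 2628 · (1/219) = 12.
E[α(G)] ≥ n − E[|E(G)|] = 73 − 12 = 61.
Numerically: ≈ 61.0000.
(This is only a lower bound; the true E[α(G)] may be larger.)

E[α(G)] ≥ 61 ≈ 61.0000.


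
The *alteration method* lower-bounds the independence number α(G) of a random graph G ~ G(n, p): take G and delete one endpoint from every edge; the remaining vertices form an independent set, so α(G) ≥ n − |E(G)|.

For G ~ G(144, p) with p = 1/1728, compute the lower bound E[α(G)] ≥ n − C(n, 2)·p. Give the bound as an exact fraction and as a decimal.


E[|E(G)|] = C(144, 2)·p = 10296 · (1/1728) = 143/24.
E[α(G)] ≥ n − E[|E(G)|] = 144 − 143/24 = 3313/24.
Numerically: ≈ 138.04167.
(This is only a lower bound; the true E[α(G)] may be larger.)

E[α(G)] ≥ 3313/24 ≈ 138.04167.


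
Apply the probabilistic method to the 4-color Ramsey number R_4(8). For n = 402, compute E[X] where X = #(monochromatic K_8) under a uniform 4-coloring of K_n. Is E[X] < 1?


E[X] = C(402, 8) · 4^{1 − 28} = 15770615726749950 · 4^{−27} = 15770615726749950/18014398509481984.
As a reduced fraction: E[X] = 7885307863374975/9007199254740992 ≈ 0.87545.
Is E[X] < 1? YES.
Since E[X] < 1, there exists a 4-coloring of K_{402} with no monochromatic K_8; hence R_4(8) > 402.

E[X] = 7885307863374975/9007199254740992 ≈ 0.87545; E[X] < 1, so R_4(8) > 402.


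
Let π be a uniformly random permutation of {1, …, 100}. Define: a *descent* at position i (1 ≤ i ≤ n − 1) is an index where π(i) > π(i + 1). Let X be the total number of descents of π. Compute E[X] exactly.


Write X = Σ X_I over i = 1, …, 99, with X_I the indicator of one descent.
There are 99 indicators.
For each fixed i, the pair (π(i), π(i+1)) is a uniformly random ordered pair of distinct values from {1, …, 100}; by symmetry P[π(i) > π(i+1)] = 1/2.
By linearity: E[X] = 99 · (1/2) = (100 − 1) · (1/2) = 99/2 ≈ 49.5000.

E[X] = 99/2 = 49.5000.


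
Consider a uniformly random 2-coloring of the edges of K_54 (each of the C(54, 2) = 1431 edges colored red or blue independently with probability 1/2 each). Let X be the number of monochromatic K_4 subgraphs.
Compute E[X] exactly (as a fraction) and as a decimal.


Let X = Σ_S X_S over the C(54, 4) = 316251 subsets S of size 4, where X_S = 1 if the K_4 on S is monochromatic.
For a fixed S, the K_4 on S has C(4, 2) = 6 edges. P[all 6 edges red] = (1/2)^6, and likewise for blue, so P[monochromatic] = 2·(1/2)^6 = 2^{1 − 6} = 1/32.
Summing: E[X] = C(54, 4) · 2^{1 − 6} = 316251 · 1/32 = 316251/32.
Numerically: E[X] ≈ 9882.843750.

E[X] = C(54,4)·2^(1−C(4,2)) = 316251/32 ≈ 9882.843750.


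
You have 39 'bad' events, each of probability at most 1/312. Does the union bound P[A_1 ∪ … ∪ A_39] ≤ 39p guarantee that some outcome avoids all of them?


Union bound: P[∪_{i=1}^{39} A_i] ≤ Σ_i P[A_i] ≤ 39·p = 39·(1/312) = 1/8.
Numerically: 1/8 ≈ 0.1250.
Is 1/8 < 1? YES.
Since P[∪ A_i] ≤ 1/8 < 1, the complement has P[∩ A_i^c] ≥ 1 − 1/8 = 7/8 > 0, so some outcome avoids every A_i.

39·p = 1/8 ≈ 0.1250; existence CERTIFIED by the union bound.


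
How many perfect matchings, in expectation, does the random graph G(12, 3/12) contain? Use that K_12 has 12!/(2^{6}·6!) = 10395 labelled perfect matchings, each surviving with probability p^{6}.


K_12 has 12!/(2^{6}·6!) = 10395 labelled perfect matchings.
For each such perfect matching H, let X_H = 1 if all 6 edges of H are present in G. Then P[X_H = 1] = p^{6} = (1/4)^{6} = 1/4096.
By linearity of expectation: E[X] = Σ_H E[X_H] = 10395 · p^{6} = 10395 · 1/4096 = 10395/4096.
Numerically: E[X] ≈ 2.538.

E[X] = 10395 · (1/4)^{6} = 10395/4096 ≈ 2.538.


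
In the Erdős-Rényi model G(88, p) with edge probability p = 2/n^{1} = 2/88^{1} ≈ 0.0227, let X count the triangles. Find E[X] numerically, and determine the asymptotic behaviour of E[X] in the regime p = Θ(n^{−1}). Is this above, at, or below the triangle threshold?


Number of potential triangles: C(88, 3) = 109736.
Each occurs with probability p³ ≈ (0.0227)³ ≈ 1.17393e-05.
By linearity: E[X] = C(88, 3)·p³ ≈ 109736 · 1.17393e-05 ≈ 1.288.
Here α = 1, so p = 2/n is exactly at the triangle threshold p ~ 1/n. Asymptotically E[X] → c³/6 = 2³/6 = 4/3 ≈ 1.333, a bounded constant. In this regime the triangle count is asymptotically Poisson(c³/6).

E[X] ≈ 1.288; in regime p = Θ(1/n^{1}) E[X] stays bounded (at the triangle threshold p ~ 1/n).


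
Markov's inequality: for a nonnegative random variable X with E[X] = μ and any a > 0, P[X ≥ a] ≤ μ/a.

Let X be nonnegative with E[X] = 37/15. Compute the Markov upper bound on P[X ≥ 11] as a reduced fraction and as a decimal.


μ = E[X] = 37/15, a = 11.
Markov: P[X ≥ 11] ≤ μ/a = (37/15)/11 = 37/165.
Numerically: ≈ 0.22424.
(Since a = 11 > μ = 2.46667, the bound 37/165 is < 1 and informative.)

P[X ≥ 11] ≤ 37/165 ≈ 0.22424.


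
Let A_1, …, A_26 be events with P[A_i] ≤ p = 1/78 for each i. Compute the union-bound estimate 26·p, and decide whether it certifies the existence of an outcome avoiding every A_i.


Union bound: P[∪_{i=1}^{26} A_i] ≤ Σ_i P[A_i] ≤ 26·p = 26·(1/78) = 1/3.
Numerically: 1/3 ≈ 0.333.
Is 1/3 < 1? YES.
Since P[∪ A_i] ≤ 1/3 < 1, the complement has P[∩ A_i^c] ≥ 1 − 1/3 = 2/3 > 0, so some outcome avoids every A_i.

26·p = 1/3 ≈ 0.333; existence CERTIFIED by the union bound.


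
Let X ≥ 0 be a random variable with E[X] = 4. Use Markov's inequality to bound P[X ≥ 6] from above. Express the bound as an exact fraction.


μ = E[X] = 4, a = 6.
Markov: P[X ≥ 6] ≤ μ/a = (4)/6 = 2/3.
Numerically: ≈ 0.6667.
(Since a = 6 > μ = 4.0000, the bound 2/3 is < 1 and informative.)

P[X ≥ 6] ≤ 2/3 ≈ 0.6667.


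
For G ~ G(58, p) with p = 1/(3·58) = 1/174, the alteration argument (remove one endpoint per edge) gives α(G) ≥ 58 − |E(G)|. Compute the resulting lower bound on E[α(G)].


E[|E(G)|] = C(58, 2)·p = 1653 · (1/174) = 19/2.
E[α(G)] ≥ n − E[|E(G)|] = 58 − 19/2 = 97/2.
Numerically: ≈ 48.500.
(This is only a lower bound; the true E[α(G)] may be larger.)

E[α(G)] ≥ 97/2 ≈ 48.500.


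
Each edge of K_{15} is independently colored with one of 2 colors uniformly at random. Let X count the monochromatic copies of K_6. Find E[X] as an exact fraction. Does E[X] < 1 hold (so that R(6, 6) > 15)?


E[X] = C(15, 6) · 2^{1 − 15} = 5005 · 2^{−14} = 5005/16384.
As a reduced fraction: E[X] = 5005/16384 ≈ 0.30548.
Is E[X] < 1? YES.
Since E[X] < 1, there exists a 2-coloring of K_{15} with no monochromatic K_6; hence R(6, 6) > 15.

E[X] = 5005/16384 ≈ 0.30548; E[X] < 1, so R(6, 6) > 15.


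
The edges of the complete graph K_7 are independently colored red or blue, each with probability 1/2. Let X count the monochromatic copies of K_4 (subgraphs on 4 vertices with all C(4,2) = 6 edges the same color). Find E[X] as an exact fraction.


Let X = Σ_S X_S over the C(7, 4) = 35 subsets S of size 4, where X_S = 1 if the K_4 on S is monochromatic.
For a fixed S, the K_4 on S has C(4, 2) = 6 edges. P[all 6 edges red] = (1/2)^6, and likewise for blue, so P[monochromatic] = 2·(1/2)^6 = 2^{1 − 6} = 1/32.
By linearity of expectation: E[X] = C(7, 4) · 2^{1 − 6} = 35 · 1/32 = 35/32.
Numerically: E[X] ≈ 1.0938.

E[X] = C(7,4)·2^(1−C(4,2)) = 35/32 ≈ 1.0938.


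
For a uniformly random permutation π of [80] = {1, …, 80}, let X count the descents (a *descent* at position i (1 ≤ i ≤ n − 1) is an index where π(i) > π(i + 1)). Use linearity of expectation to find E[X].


Write X = Σ X_I over i = 1, …, 79, with X_I the indicator of one descent.
There are 79 indicators.
For each fixed i, the pair (π(i), π(i+1)) is a uniformly random ordered pair of distinct values from {1, …, 80}; by symmetry P[π(i) > π(i+1)] = 1/2.
By linearity: E[X] = 79 · (1/2) = (80 − 1) · (1/2) = 79/2 ≈ 39.500000.

E[X] = 79/2 = 39.500000.


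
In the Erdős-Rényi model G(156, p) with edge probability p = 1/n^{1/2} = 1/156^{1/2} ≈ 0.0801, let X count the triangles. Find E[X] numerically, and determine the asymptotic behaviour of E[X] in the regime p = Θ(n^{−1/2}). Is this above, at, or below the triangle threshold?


Number of potential triangles: C(156, 3) = 620620.
Each occurs with probability p³ ≈ (0.0801)³ ≈ 5.13231e-04.
By linearity: E[X] = C(156, 3)·p³ ≈ 620620 · 5.13231e-04 ≈ 318.522.
Since α = 1/2 < 1, p = c/n^{1/2} ≫ 1/n is above the triangle threshold p ~ 1/n. Asymptotically E[X] ~ (c³/6)·n^{3(1−α)} = (1³/6)·n^{1.5} → ∞; triangles are abundant w.h.p.

E[X] ≈ 318.522; in regime p = Θ(1/n^{1/2}) E[X] diverges (above the triangle threshold p ~ 1/n).


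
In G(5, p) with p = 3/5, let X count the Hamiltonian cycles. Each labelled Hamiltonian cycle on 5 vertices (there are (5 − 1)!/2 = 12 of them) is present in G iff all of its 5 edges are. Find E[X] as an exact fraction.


K_5 has (5 − 1)!/2 = 12 labelled Hamiltonian cycles.
For each such Hamiltonian cycle H, let X_H = 1 if all 5 edges of H are present in G. Then P[X_H = 1] = p^{5} = (3/5)^{5} = 243/3125.
By linearity: E[X] = Σ_H E[X_H] = 12 · p^{5} = 12 · 243/3125 = 2916/3125.
Numerically: E[X] ≈ 0.933.

E[X] = 12 · (3/5)^{5} = 2916/3125 ≈ 0.933.


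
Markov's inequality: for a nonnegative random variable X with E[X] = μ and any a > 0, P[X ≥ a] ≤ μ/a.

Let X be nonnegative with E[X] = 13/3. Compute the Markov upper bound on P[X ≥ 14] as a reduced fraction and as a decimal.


μ = E[X] = 13/3, a = 14.
Markov: P[X ≥ 14] ≤ μ/a = (13/3)/14 = 13/42.
Numerically: ≈ 0.3095.
(Since a = 14 > μ = 4.3333, the bound 13/42 is < 1 and informative.)

P[X ≥ 14] ≤ 13/42 ≈ 0.3095.


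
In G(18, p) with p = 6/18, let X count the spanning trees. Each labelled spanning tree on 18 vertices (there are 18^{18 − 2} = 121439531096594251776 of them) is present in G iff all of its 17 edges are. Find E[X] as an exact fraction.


K_18 has 18^{18 − 2} = 121439531096594251776 labelled spanning trees.
For each such spanning tree H, let X_H = 1 if all 17 edges of H are present in G. Then P[X_H = 1] = p^{17} = (1/3)^{17} = 1/129140163.
Summing the indicators: E[X] = Σ_H E[X_H] = 121439531096594251776 · p^{17} = 121439531096594251776 · 1/129140163 = 940369969152.
Numerically: E[X] ≈ 9.404e+11.

E[X] = 121439531096594251776 · (1/3)^{17} = 940369969152 ≈ 9.404e+11.


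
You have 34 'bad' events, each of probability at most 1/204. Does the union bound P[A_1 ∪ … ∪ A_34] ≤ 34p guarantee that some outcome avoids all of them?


Union bound: P[∪_{i=1}^{34} A_i] ≤ Σ_i P[A_i] ≤ 34·p = 34·(1/204) = 1/6.
Numerically: 1/6 ≈ 0.1666667.
Is 1/6 < 1? YES.
Since P[∪ A_i] ≤ 1/6 < 1, the complement has P[∩ A_i^c] ≥ 1 − 1/6 = 5/6 > 0, so some outcome avoids every A_i.

34·p = 1/6 ≈ 0.1666667; existence CERTIFIED by the union bound.


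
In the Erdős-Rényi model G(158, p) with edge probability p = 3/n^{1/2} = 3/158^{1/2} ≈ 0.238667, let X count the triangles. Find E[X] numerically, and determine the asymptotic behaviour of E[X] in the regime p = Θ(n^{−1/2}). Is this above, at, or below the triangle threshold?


Number of potential triangles: C(158, 3) = 644956.
Each occurs with probability p³ ≈ (0.238667)³ ≈ 1.35949662e-02.
By linearity: E[X] = C(158, 3)·p³ ≈ 644956 · 1.35949662e-02 ≈ 8768.155052.
Since α = 1/2 < 1, p = c/n^{1/2} ≫ 1/n is above the triangle threshold p ~ 1/n. Asymptotically E[X] ~ (c³/6)·n^{3(1−α)} = (3³/6)·n^{1.5} → ∞; triangles are abundant w.h.p.

E[X] ≈ 8768.155052; in regime p = Θ(1/n^{1/2}) E[X] diverges (above the triangle threshold p ~ 1/n).


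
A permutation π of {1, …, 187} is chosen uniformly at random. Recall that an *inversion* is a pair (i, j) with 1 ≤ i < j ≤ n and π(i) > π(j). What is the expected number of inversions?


Write X = Σ X_I over the C(187, 2) = 17391 pairs i < j, with X_I the indicator of one inversion.
There are 17391 indicators.
For each fixed pair i < j, the values π(i) and π(j) are two distinct elements of {1, …, 187} in uniformly random order; by symmetry P[π(i) > π(j)] = 1/2.
By linearity: E[X] = 17391 · (1/2) = C(187, 2) · (1/2) = 17391/2 = 17391/2 ≈ 8695.5000.

E[X] = 17391/2 = 8695.5000.


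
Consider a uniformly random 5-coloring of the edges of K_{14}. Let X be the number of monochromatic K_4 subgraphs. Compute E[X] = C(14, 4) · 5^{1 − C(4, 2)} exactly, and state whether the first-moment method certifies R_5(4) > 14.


E[X] = C(14, 4) · 5^{1 − 6} = 1001 · 5^{−5} = 1001/3125.
As a reduced fraction: E[X] = 1001/3125 ≈ 0.32032.
Is E[X] < 1? YES.
Since E[X] < 1, there exists a 5-coloring of K_{14} with no monochromatic K_4; hence R_5(4) > 14.

E[X] = 1001/3125 ≈ 0.32032; E[X] < 1, so R_5(4) > 14.


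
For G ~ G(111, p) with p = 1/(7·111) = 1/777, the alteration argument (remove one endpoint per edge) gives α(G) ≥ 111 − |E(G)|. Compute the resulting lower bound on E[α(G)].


E[|E(G)|] = C(111, 2)·p = 6105 · (1/777) = 55/7.
E[α(G)] ≥ n − E[|E(G)|] = 111 − 55/7 = 722/7.
Numerically: ≈ 103.143.
(This is only a lower bound; the true E[α(G)] may be larger.)

E[α(G)] ≥ 722/7 ≈ 103.143.


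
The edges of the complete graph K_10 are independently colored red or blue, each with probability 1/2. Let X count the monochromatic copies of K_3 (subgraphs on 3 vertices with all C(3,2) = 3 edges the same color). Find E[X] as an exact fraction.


Let X = Σ_S X_S over the C(10, 3) = 120 subsets S of size 3, where X_S = 1 if the K_3 on S is monochromatic.
For a fixed S, the K_3 on S has C(3, 2) = 3 edges. P[all 3 edges red] = (1/2)^3, and likewise for blue, so P[monochromatic] = 2·(1/2)^3 = 2^{1 − 3} = 1/4.
By linearity of expectation: E[X] = C(10, 3) · 2^{1 − 3} = 120 · 1/4 = 30.
Numerically: E[X] ≈ 30.000000.

E[X] = C(10,3)·2^(1−C(3,2)) = 30 ≈ 30.000000.


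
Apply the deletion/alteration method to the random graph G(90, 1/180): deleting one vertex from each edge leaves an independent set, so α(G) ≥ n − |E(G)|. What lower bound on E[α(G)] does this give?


E[|E(G)|] = C(90, 2)·p = 4005 · (1/180) = 89/4.
E[α(G)] ≥ n − E[|E(G)|] = 90 − 89/4 = 271/4.
Numerically: ≈ 67.750.
(This is only a lower bound; the true E[α(G)] may be larger.)

E[α(G)] ≥ 271/4 ≈ 67.750.


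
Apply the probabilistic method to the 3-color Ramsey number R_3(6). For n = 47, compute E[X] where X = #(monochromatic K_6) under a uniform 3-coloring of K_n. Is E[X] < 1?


E[X] = C(47, 6) · 3^{1 − 15} = 10737573 · 3^{−14} = 10737573/4782969.
As a reduced fraction: E[X] = 3579191/1594323 ≈ 2.2449598.
Is E[X] < 1? NO.
Since E[X] ≥ 1, the first-moment bound is inconclusive at n = 47; it does NOT by itself certify R_3(6) > 47.

E[X] = 3579191/1594323 ≈ 2.2449598; E[X] ≥ 1; first-moment method inconclusive here.


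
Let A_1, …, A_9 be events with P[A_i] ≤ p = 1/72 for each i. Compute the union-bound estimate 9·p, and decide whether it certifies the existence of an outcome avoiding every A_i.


Union bound: P[∪_{i=1}^{9} A_i] ≤ Σ_i P[A_i] ≤ 9·p = 9·(1/72) = 1/8.
Numerically: 1/8 ≈ 0.12500.
Is 1/8 < 1? YES.
Since P[∪ A_i] ≤ 1/8 < 1, the complement has P[∩ A_i^c] ≥ 1 − 1/8 = 7/8 > 0, so some outcome avoids every A_i.

9·p = 1/8 ≈ 0.12500; existence CERTIFIED by the union bound.


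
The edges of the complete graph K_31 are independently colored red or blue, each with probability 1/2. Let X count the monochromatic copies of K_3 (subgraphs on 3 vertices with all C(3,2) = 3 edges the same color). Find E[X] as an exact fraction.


Let X = Σ_S X_S over the C(31, 3) = 4495 subsets S of size 3, where X_S = 1 if the K_3 on S is monochromatic.
For a fixed S, the K_3 on S has C(3, 2) = 3 edges. P[all 3 edges red] = (1/2)^3, and likewise for blue, so P[monochromatic] = 2·(1/2)^3 = 2^{1 − 3} = 1/4.
By linearity: E[X] = C(31, 3) · 2^{1 − 3} = 4495 · 1/4 = 4495/4.
Numerically: E[X] ≈ 1123.75000.

E[X] = C(31,3)·2^(1−C(3,2)) = 4495/4 ≈ 1123.75000.


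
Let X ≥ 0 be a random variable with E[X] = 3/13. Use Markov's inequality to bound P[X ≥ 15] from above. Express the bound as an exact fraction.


μ = E[X] = 3/13, a = 15.
Markov: P[X ≥ 15] ≤ μ/a = (3/13)/15 = 1/65.
Numerically: ≈ 0.0154.
(Since a = 15 > μ = 0.2308, the bound 1/65 is < 1 and informative.)

P[X ≥ 15] ≤ 1/65 ≈ 0.0154.


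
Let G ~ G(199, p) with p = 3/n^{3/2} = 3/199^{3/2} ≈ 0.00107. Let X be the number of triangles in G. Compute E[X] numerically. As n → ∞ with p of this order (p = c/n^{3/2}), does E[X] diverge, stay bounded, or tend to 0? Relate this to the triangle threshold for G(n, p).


Number of potential triangles: C(199, 3) = 1293699.
Each occurs with probability p³ ≈ (0.00107)³ ≈ 1.22046e-09.
By linearity: E[X] = C(199, 3)·p³ ≈ 1293699 · 1.22046e-09 ≈ 0.002.
Since α = 3/2 > 1, p = c/n^{3/2} = o(1/n) is below the triangle threshold p ~ 1/n. Asymptotically E[X] ~ (c³/6)·n^{3(1−α)} = (3³/6)·n^{-1.5} → 0, so by Markov's inequality G has no triangles w.h.p.

E[X] ≈ 0.002; in regime p = Θ(1/n^{3/2}) E[X] tends to 0 (below the triangle threshold p ~ 1/n).


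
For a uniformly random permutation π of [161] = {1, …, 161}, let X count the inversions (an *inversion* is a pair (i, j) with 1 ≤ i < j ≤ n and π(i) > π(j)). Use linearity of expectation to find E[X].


Write X = Σ X_I over the C(161, 2) = 12880 pairs i < j, with X_I the indicator of one inversion.
There are 12880 indicators.
For each fixed pair i < j, the values π(i) and π(j) are two distinct elements of {1, …, 161} in uniformly random order; by symmetry P[π(i) > π(j)] = 1/2.
By linearity: E[X] = 12880 · (1/2) = C(161, 2) · (1/2) = 12880/2 = 6440 ≈ 6440.00000.

E[X] = 6440 = 6440.00000.


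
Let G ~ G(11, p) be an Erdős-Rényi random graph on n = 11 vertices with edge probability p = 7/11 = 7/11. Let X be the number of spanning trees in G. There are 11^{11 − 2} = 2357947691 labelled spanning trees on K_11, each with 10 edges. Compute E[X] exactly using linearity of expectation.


K_11 has 11^{11 − 2} = 2357947691 labelled spanning trees.
For each such spanning tree H, let X_H = 1 if all 10 edges of H are present in G. Then P[X_H = 1] = p^{10} = (7/11)^{10} = 282475249/25937424601.
Summing the indicators: E[X] = Σ_H E[X_H] = 2357947691 · p^{10} = 2357947691 · 282475249/25937424601 = 282475249/11.
Numerically: E[X] ≈ 2.568e+07.

E[X] = 2357947691 · (7/11)^{10} = 282475249/11 ≈ 2.568e+07.
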